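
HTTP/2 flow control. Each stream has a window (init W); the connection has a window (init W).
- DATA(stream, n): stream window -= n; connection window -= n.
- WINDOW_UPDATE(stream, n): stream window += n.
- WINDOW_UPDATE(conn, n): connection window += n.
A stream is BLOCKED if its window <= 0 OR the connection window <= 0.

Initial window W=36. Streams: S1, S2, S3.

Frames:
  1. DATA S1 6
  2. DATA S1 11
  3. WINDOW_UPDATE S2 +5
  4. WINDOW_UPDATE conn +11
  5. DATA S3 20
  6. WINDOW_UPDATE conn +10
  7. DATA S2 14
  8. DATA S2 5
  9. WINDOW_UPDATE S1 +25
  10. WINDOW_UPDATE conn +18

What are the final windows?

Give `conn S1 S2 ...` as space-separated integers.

Op 1: conn=30 S1=30 S2=36 S3=36 blocked=[]
Op 2: conn=19 S1=19 S2=36 S3=36 blocked=[]
Op 3: conn=19 S1=19 S2=41 S3=36 blocked=[]
Op 4: conn=30 S1=19 S2=41 S3=36 blocked=[]
Op 5: conn=10 S1=19 S2=41 S3=16 blocked=[]
Op 6: conn=20 S1=19 S2=41 S3=16 blocked=[]
Op 7: conn=6 S1=19 S2=27 S3=16 blocked=[]
Op 8: conn=1 S1=19 S2=22 S3=16 blocked=[]
Op 9: conn=1 S1=44 S2=22 S3=16 blocked=[]
Op 10: conn=19 S1=44 S2=22 S3=16 blocked=[]

Answer: 19 44 22 16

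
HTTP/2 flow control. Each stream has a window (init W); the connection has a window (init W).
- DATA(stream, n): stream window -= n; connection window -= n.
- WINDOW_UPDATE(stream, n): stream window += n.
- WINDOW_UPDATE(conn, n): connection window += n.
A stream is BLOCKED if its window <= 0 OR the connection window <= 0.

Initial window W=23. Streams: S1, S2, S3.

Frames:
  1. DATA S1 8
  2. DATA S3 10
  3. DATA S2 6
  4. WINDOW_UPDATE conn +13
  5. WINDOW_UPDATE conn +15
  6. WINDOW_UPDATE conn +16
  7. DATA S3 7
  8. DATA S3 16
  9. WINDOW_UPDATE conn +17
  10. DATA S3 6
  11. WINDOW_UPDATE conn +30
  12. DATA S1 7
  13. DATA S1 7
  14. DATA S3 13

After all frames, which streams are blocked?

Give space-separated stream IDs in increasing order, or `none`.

Answer: S3

Derivation:
Op 1: conn=15 S1=15 S2=23 S3=23 blocked=[]
Op 2: conn=5 S1=15 S2=23 S3=13 blocked=[]
Op 3: conn=-1 S1=15 S2=17 S3=13 blocked=[1, 2, 3]
Op 4: conn=12 S1=15 S2=17 S3=13 blocked=[]
Op 5: conn=27 S1=15 S2=17 S3=13 blocked=[]
Op 6: conn=43 S1=15 S2=17 S3=13 blocked=[]
Op 7: conn=36 S1=15 S2=17 S3=6 blocked=[]
Op 8: conn=20 S1=15 S2=17 S3=-10 blocked=[3]
Op 9: conn=37 S1=15 S2=17 S3=-10 blocked=[3]
Op 10: conn=31 S1=15 S2=17 S3=-16 blocked=[3]
Op 11: conn=61 S1=15 S2=17 S3=-16 blocked=[3]
Op 12: conn=54 S1=8 S2=17 S3=-16 blocked=[3]
Op 13: conn=47 S1=1 S2=17 S3=-16 blocked=[3]
Op 14: conn=34 S1=1 S2=17 S3=-29 blocked=[3]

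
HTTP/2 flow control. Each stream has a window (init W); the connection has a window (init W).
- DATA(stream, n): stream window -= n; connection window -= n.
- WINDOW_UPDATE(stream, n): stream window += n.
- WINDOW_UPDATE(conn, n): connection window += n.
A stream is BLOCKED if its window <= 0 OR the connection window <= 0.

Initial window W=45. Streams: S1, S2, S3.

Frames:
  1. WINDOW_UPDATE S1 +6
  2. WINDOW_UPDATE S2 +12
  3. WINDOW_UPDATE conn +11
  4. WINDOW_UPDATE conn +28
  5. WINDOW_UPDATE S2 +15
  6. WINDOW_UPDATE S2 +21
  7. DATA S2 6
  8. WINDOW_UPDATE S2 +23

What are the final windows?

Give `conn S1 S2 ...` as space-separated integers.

Answer: 78 51 110 45

Derivation:
Op 1: conn=45 S1=51 S2=45 S3=45 blocked=[]
Op 2: conn=45 S1=51 S2=57 S3=45 blocked=[]
Op 3: conn=56 S1=51 S2=57 S3=45 blocked=[]
Op 4: conn=84 S1=51 S2=57 S3=45 blocked=[]
Op 5: conn=84 S1=51 S2=72 S3=45 blocked=[]
Op 6: conn=84 S1=51 S2=93 S3=45 blocked=[]
Op 7: conn=78 S1=51 S2=87 S3=45 blocked=[]
Op 8: conn=78 S1=51 S2=110 S3=45 blocked=[]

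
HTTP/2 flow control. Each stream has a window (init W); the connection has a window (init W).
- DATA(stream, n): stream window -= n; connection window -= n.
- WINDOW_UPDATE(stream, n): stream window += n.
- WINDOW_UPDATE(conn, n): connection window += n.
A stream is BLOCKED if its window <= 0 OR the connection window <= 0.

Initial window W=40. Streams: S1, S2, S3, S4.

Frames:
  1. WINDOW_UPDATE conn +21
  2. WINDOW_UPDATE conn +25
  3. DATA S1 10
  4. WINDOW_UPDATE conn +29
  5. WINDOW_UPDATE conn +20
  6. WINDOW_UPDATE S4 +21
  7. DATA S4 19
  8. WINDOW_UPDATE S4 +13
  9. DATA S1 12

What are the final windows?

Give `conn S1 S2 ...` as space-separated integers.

Op 1: conn=61 S1=40 S2=40 S3=40 S4=40 blocked=[]
Op 2: conn=86 S1=40 S2=40 S3=40 S4=40 blocked=[]
Op 3: conn=76 S1=30 S2=40 S3=40 S4=40 blocked=[]
Op 4: conn=105 S1=30 S2=40 S3=40 S4=40 blocked=[]
Op 5: conn=125 S1=30 S2=40 S3=40 S4=40 blocked=[]
Op 6: conn=125 S1=30 S2=40 S3=40 S4=61 blocked=[]
Op 7: conn=106 S1=30 S2=40 S3=40 S4=42 blocked=[]
Op 8: conn=106 S1=30 S2=40 S3=40 S4=55 blocked=[]
Op 9: conn=94 S1=18 S2=40 S3=40 S4=55 blocked=[]

Answer: 94 18 40 40 55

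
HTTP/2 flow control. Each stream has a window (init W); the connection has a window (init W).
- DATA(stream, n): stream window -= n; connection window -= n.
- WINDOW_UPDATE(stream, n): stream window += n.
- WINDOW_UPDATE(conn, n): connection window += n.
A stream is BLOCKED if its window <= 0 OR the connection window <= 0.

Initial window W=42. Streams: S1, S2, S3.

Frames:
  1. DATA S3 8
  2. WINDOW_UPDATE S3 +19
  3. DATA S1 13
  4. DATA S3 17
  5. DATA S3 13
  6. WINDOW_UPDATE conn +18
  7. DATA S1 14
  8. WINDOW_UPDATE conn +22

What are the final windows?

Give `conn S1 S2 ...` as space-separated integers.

Op 1: conn=34 S1=42 S2=42 S3=34 blocked=[]
Op 2: conn=34 S1=42 S2=42 S3=53 blocked=[]
Op 3: conn=21 S1=29 S2=42 S3=53 blocked=[]
Op 4: conn=4 S1=29 S2=42 S3=36 blocked=[]
Op 5: conn=-9 S1=29 S2=42 S3=23 blocked=[1, 2, 3]
Op 6: conn=9 S1=29 S2=42 S3=23 blocked=[]
Op 7: conn=-5 S1=15 S2=42 S3=23 blocked=[1, 2, 3]
Op 8: conn=17 S1=15 S2=42 S3=23 blocked=[]

Answer: 17 15 42 23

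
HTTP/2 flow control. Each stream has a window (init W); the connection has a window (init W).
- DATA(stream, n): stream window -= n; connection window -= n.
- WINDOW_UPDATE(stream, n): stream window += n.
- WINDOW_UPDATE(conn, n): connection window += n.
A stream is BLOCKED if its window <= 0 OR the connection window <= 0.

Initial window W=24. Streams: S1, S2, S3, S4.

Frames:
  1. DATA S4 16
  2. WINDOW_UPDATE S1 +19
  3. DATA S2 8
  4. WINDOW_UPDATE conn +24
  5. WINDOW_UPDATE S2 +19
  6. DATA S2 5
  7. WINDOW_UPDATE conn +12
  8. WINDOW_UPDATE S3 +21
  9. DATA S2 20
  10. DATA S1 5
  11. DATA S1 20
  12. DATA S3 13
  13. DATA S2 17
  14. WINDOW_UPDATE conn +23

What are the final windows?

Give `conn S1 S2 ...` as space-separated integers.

Op 1: conn=8 S1=24 S2=24 S3=24 S4=8 blocked=[]
Op 2: conn=8 S1=43 S2=24 S3=24 S4=8 blocked=[]
Op 3: conn=0 S1=43 S2=16 S3=24 S4=8 blocked=[1, 2, 3, 4]
Op 4: conn=24 S1=43 S2=16 S3=24 S4=8 blocked=[]
Op 5: conn=24 S1=43 S2=35 S3=24 S4=8 blocked=[]
Op 6: conn=19 S1=43 S2=30 S3=24 S4=8 blocked=[]
Op 7: conn=31 S1=43 S2=30 S3=24 S4=8 blocked=[]
Op 8: conn=31 S1=43 S2=30 S3=45 S4=8 blocked=[]
Op 9: conn=11 S1=43 S2=10 S3=45 S4=8 blocked=[]
Op 10: conn=6 S1=38 S2=10 S3=45 S4=8 blocked=[]
Op 11: conn=-14 S1=18 S2=10 S3=45 S4=8 blocked=[1, 2, 3, 4]
Op 12: conn=-27 S1=18 S2=10 S3=32 S4=8 blocked=[1, 2, 3, 4]
Op 13: conn=-44 S1=18 S2=-7 S3=32 S4=8 blocked=[1, 2, 3, 4]
Op 14: conn=-21 S1=18 S2=-7 S3=32 S4=8 blocked=[1, 2, 3, 4]

Answer: -21 18 -7 32 8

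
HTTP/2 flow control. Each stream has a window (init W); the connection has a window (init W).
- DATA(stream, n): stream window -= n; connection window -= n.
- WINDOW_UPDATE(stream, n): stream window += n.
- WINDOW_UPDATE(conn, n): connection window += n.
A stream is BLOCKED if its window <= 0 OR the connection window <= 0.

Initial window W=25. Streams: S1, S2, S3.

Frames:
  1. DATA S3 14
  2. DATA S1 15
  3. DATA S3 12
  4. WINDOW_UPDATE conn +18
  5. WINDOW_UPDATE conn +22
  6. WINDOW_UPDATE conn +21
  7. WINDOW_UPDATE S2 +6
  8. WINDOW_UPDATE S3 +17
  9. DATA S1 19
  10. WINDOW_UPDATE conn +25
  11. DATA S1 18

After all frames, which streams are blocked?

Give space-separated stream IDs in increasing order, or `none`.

Op 1: conn=11 S1=25 S2=25 S3=11 blocked=[]
Op 2: conn=-4 S1=10 S2=25 S3=11 blocked=[1, 2, 3]
Op 3: conn=-16 S1=10 S2=25 S3=-1 blocked=[1, 2, 3]
Op 4: conn=2 S1=10 S2=25 S3=-1 blocked=[3]
Op 5: conn=24 S1=10 S2=25 S3=-1 blocked=[3]
Op 6: conn=45 S1=10 S2=25 S3=-1 blocked=[3]
Op 7: conn=45 S1=10 S2=31 S3=-1 blocked=[3]
Op 8: conn=45 S1=10 S2=31 S3=16 blocked=[]
Op 9: conn=26 S1=-9 S2=31 S3=16 blocked=[1]
Op 10: conn=51 S1=-9 S2=31 S3=16 blocked=[1]
Op 11: conn=33 S1=-27 S2=31 S3=16 blocked=[1]

Answer: S1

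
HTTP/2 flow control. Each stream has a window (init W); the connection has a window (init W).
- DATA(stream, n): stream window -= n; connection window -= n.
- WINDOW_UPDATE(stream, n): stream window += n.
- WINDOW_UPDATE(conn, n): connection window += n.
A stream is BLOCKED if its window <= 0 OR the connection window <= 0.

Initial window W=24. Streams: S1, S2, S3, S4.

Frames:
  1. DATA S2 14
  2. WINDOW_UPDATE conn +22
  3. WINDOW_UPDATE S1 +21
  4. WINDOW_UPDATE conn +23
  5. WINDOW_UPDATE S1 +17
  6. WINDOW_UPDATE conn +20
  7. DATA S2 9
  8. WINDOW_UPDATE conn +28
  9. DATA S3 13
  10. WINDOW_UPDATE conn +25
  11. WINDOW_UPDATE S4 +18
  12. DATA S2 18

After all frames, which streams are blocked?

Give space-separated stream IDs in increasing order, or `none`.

Op 1: conn=10 S1=24 S2=10 S3=24 S4=24 blocked=[]
Op 2: conn=32 S1=24 S2=10 S3=24 S4=24 blocked=[]
Op 3: conn=32 S1=45 S2=10 S3=24 S4=24 blocked=[]
Op 4: conn=55 S1=45 S2=10 S3=24 S4=24 blocked=[]
Op 5: conn=55 S1=62 S2=10 S3=24 S4=24 blocked=[]
Op 6: conn=75 S1=62 S2=10 S3=24 S4=24 blocked=[]
Op 7: conn=66 S1=62 S2=1 S3=24 S4=24 blocked=[]
Op 8: conn=94 S1=62 S2=1 S3=24 S4=24 blocked=[]
Op 9: conn=81 S1=62 S2=1 S3=11 S4=24 blocked=[]
Op 10: conn=106 S1=62 S2=1 S3=11 S4=24 blocked=[]
Op 11: conn=106 S1=62 S2=1 S3=11 S4=42 blocked=[]
Op 12: conn=88 S1=62 S2=-17 S3=11 S4=42 blocked=[2]

Answer: S2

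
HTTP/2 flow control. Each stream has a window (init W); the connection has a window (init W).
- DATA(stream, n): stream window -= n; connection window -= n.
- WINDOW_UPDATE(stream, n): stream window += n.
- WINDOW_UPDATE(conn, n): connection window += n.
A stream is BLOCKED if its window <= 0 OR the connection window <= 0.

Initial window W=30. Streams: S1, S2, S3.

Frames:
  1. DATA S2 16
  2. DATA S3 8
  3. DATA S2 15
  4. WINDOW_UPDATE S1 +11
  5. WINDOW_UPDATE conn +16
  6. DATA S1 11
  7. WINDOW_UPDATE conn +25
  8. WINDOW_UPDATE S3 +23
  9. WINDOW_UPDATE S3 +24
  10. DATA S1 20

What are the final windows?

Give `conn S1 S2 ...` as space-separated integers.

Answer: 1 10 -1 69

Derivation:
Op 1: conn=14 S1=30 S2=14 S3=30 blocked=[]
Op 2: conn=6 S1=30 S2=14 S3=22 blocked=[]
Op 3: conn=-9 S1=30 S2=-1 S3=22 blocked=[1, 2, 3]
Op 4: conn=-9 S1=41 S2=-1 S3=22 blocked=[1, 2, 3]
Op 5: conn=7 S1=41 S2=-1 S3=22 blocked=[2]
Op 6: conn=-4 S1=30 S2=-1 S3=22 blocked=[1, 2, 3]
Op 7: conn=21 S1=30 S2=-1 S3=22 blocked=[2]
Op 8: conn=21 S1=30 S2=-1 S3=45 blocked=[2]
Op 9: conn=21 S1=30 S2=-1 S3=69 blocked=[2]
Op 10: conn=1 S1=10 S2=-1 S3=69 blocked=[2]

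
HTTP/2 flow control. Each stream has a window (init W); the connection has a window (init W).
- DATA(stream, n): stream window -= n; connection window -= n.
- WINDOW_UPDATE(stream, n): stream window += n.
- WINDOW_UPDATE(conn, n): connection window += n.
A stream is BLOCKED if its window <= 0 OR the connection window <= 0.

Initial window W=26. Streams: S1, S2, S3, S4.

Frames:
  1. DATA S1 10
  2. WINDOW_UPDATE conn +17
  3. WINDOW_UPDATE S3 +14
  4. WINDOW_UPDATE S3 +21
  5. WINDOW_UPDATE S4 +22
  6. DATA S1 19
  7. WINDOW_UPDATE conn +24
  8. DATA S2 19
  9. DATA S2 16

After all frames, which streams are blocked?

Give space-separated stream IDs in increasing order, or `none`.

Op 1: conn=16 S1=16 S2=26 S3=26 S4=26 blocked=[]
Op 2: conn=33 S1=16 S2=26 S3=26 S4=26 blocked=[]
Op 3: conn=33 S1=16 S2=26 S3=40 S4=26 blocked=[]
Op 4: conn=33 S1=16 S2=26 S3=61 S4=26 blocked=[]
Op 5: conn=33 S1=16 S2=26 S3=61 S4=48 blocked=[]
Op 6: conn=14 S1=-3 S2=26 S3=61 S4=48 blocked=[1]
Op 7: conn=38 S1=-3 S2=26 S3=61 S4=48 blocked=[1]
Op 8: conn=19 S1=-3 S2=7 S3=61 S4=48 blocked=[1]
Op 9: conn=3 S1=-3 S2=-9 S3=61 S4=48 blocked=[1, 2]

Answer: S1 S2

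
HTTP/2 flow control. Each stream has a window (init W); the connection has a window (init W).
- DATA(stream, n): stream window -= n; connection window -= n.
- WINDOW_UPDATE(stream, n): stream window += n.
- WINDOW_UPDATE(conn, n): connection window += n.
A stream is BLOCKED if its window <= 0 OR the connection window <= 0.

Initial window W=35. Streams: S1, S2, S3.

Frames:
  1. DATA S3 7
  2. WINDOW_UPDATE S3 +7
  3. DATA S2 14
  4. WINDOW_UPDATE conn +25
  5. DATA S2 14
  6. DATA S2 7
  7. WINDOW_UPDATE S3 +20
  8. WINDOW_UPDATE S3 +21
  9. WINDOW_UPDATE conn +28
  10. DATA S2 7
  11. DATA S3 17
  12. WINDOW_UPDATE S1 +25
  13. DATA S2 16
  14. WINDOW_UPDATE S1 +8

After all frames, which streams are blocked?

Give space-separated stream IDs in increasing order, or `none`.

Answer: S2

Derivation:
Op 1: conn=28 S1=35 S2=35 S3=28 blocked=[]
Op 2: conn=28 S1=35 S2=35 S3=35 blocked=[]
Op 3: conn=14 S1=35 S2=21 S3=35 blocked=[]
Op 4: conn=39 S1=35 S2=21 S3=35 blocked=[]
Op 5: conn=25 S1=35 S2=7 S3=35 blocked=[]
Op 6: conn=18 S1=35 S2=0 S3=35 blocked=[2]
Op 7: conn=18 S1=35 S2=0 S3=55 blocked=[2]
Op 8: conn=18 S1=35 S2=0 S3=76 blocked=[2]
Op 9: conn=46 S1=35 S2=0 S3=76 blocked=[2]
Op 10: conn=39 S1=35 S2=-7 S3=76 blocked=[2]
Op 11: conn=22 S1=35 S2=-7 S3=59 blocked=[2]
Op 12: conn=22 S1=60 S2=-7 S3=59 blocked=[2]
Op 13: conn=6 S1=60 S2=-23 S3=59 blocked=[2]
Op 14: conn=6 S1=68 S2=-23 S3=59 blocked=[2]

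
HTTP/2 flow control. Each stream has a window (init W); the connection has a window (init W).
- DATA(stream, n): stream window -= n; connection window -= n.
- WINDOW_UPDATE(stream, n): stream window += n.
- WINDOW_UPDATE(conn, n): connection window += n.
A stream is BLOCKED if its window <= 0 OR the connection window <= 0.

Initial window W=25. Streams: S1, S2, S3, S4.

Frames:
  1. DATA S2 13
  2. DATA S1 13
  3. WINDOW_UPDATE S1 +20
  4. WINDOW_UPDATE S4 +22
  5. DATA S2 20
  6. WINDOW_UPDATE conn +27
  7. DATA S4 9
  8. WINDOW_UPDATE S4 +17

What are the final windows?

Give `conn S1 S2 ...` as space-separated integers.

Answer: -3 32 -8 25 55

Derivation:
Op 1: conn=12 S1=25 S2=12 S3=25 S4=25 blocked=[]
Op 2: conn=-1 S1=12 S2=12 S3=25 S4=25 blocked=[1, 2, 3, 4]
Op 3: conn=-1 S1=32 S2=12 S3=25 S4=25 blocked=[1, 2, 3, 4]
Op 4: conn=-1 S1=32 S2=12 S3=25 S4=47 blocked=[1, 2, 3, 4]
Op 5: conn=-21 S1=32 S2=-8 S3=25 S4=47 blocked=[1, 2, 3, 4]
Op 6: conn=6 S1=32 S2=-8 S3=25 S4=47 blocked=[2]
Op 7: conn=-3 S1=32 S2=-8 S3=25 S4=38 blocked=[1, 2, 3, 4]
Op 8: conn=-3 S1=32 S2=-8 S3=25 S4=55 blocked=[1, 2, 3, 4]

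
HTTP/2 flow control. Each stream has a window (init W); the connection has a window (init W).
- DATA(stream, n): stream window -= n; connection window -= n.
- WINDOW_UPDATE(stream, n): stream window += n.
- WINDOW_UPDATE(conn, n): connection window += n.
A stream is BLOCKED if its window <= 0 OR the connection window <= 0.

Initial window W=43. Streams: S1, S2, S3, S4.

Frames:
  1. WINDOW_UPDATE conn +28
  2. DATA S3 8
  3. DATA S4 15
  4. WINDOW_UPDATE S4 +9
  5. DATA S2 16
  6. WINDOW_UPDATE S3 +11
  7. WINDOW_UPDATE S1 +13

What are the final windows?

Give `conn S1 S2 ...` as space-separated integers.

Op 1: conn=71 S1=43 S2=43 S3=43 S4=43 blocked=[]
Op 2: conn=63 S1=43 S2=43 S3=35 S4=43 blocked=[]
Op 3: conn=48 S1=43 S2=43 S3=35 S4=28 blocked=[]
Op 4: conn=48 S1=43 S2=43 S3=35 S4=37 blocked=[]
Op 5: conn=32 S1=43 S2=27 S3=35 S4=37 blocked=[]
Op 6: conn=32 S1=43 S2=27 S3=46 S4=37 blocked=[]
Op 7: conn=32 S1=56 S2=27 S3=46 S4=37 blocked=[]

Answer: 32 56 27 46 37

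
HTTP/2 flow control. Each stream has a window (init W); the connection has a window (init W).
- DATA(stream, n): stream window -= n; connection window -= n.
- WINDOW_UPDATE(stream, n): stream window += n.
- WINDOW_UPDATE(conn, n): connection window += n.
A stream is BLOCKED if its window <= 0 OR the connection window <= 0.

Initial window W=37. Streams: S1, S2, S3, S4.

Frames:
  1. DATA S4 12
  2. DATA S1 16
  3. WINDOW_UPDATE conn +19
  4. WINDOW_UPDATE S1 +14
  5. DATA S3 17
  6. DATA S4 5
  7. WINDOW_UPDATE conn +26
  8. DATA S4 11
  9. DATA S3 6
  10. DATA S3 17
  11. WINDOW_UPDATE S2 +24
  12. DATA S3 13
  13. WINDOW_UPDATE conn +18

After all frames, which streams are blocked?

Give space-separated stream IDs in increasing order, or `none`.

Answer: S3

Derivation:
Op 1: conn=25 S1=37 S2=37 S3=37 S4=25 blocked=[]
Op 2: conn=9 S1=21 S2=37 S3=37 S4=25 blocked=[]
Op 3: conn=28 S1=21 S2=37 S3=37 S4=25 blocked=[]
Op 4: conn=28 S1=35 S2=37 S3=37 S4=25 blocked=[]
Op 5: conn=11 S1=35 S2=37 S3=20 S4=25 blocked=[]
Op 6: conn=6 S1=35 S2=37 S3=20 S4=20 blocked=[]
Op 7: conn=32 S1=35 S2=37 S3=20 S4=20 blocked=[]
Op 8: conn=21 S1=35 S2=37 S3=20 S4=9 blocked=[]
Op 9: conn=15 S1=35 S2=37 S3=14 S4=9 blocked=[]
Op 10: conn=-2 S1=35 S2=37 S3=-3 S4=9 blocked=[1, 2, 3, 4]
Op 11: conn=-2 S1=35 S2=61 S3=-3 S4=9 blocked=[1, 2, 3, 4]
Op 12: conn=-15 S1=35 S2=61 S3=-16 S4=9 blocked=[1, 2, 3, 4]
Op 13: conn=3 S1=35 S2=61 S3=-16 S4=9 blocked=[3]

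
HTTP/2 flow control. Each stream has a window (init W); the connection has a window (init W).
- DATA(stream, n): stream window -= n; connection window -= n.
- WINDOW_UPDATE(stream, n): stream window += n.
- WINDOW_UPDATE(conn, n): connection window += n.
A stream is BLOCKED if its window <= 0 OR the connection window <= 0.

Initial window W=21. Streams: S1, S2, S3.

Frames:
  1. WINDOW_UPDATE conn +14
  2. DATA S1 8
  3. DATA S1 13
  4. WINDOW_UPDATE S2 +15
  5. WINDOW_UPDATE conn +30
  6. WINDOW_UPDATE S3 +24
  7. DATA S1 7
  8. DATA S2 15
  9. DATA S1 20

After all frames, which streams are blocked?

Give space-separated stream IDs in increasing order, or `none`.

Answer: S1

Derivation:
Op 1: conn=35 S1=21 S2=21 S3=21 blocked=[]
Op 2: conn=27 S1=13 S2=21 S3=21 blocked=[]
Op 3: conn=14 S1=0 S2=21 S3=21 blocked=[1]
Op 4: conn=14 S1=0 S2=36 S3=21 blocked=[1]
Op 5: conn=44 S1=0 S2=36 S3=21 blocked=[1]
Op 6: conn=44 S1=0 S2=36 S3=45 blocked=[1]
Op 7: conn=37 S1=-7 S2=36 S3=45 blocked=[1]
Op 8: conn=22 S1=-7 S2=21 S3=45 blocked=[1]
Op 9: conn=2 S1=-27 S2=21 S3=45 blocked=[1]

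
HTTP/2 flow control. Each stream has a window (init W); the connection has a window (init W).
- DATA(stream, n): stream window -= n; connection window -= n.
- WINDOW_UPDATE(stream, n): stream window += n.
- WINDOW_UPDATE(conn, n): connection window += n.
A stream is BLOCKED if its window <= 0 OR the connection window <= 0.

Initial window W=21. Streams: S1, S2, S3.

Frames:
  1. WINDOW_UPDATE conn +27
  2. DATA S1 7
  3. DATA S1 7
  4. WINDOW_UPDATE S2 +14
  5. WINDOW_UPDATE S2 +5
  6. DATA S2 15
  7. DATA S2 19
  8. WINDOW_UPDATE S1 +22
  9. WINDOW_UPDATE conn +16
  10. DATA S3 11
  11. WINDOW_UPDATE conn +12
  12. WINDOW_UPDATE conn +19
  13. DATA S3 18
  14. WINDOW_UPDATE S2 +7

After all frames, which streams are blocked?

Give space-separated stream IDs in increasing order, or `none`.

Op 1: conn=48 S1=21 S2=21 S3=21 blocked=[]
Op 2: conn=41 S1=14 S2=21 S3=21 blocked=[]
Op 3: conn=34 S1=7 S2=21 S3=21 blocked=[]
Op 4: conn=34 S1=7 S2=35 S3=21 blocked=[]
Op 5: conn=34 S1=7 S2=40 S3=21 blocked=[]
Op 6: conn=19 S1=7 S2=25 S3=21 blocked=[]
Op 7: conn=0 S1=7 S2=6 S3=21 blocked=[1, 2, 3]
Op 8: conn=0 S1=29 S2=6 S3=21 blocked=[1, 2, 3]
Op 9: conn=16 S1=29 S2=6 S3=21 blocked=[]
Op 10: conn=5 S1=29 S2=6 S3=10 blocked=[]
Op 11: conn=17 S1=29 S2=6 S3=10 blocked=[]
Op 12: conn=36 S1=29 S2=6 S3=10 blocked=[]
Op 13: conn=18 S1=29 S2=6 S3=-8 blocked=[3]
Op 14: conn=18 S1=29 S2=13 S3=-8 blocked=[3]

Answer: S3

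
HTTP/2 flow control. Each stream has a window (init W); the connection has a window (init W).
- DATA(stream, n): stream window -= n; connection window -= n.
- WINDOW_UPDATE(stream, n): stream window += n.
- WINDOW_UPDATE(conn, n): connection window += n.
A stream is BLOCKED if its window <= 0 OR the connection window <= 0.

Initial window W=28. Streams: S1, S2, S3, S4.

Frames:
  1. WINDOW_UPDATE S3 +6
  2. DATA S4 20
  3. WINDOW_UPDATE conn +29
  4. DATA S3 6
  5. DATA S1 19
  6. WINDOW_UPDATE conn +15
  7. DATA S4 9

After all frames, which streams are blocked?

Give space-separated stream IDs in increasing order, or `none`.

Answer: S4

Derivation:
Op 1: conn=28 S1=28 S2=28 S3=34 S4=28 blocked=[]
Op 2: conn=8 S1=28 S2=28 S3=34 S4=8 blocked=[]
Op 3: conn=37 S1=28 S2=28 S3=34 S4=8 blocked=[]
Op 4: conn=31 S1=28 S2=28 S3=28 S4=8 blocked=[]
Op 5: conn=12 S1=9 S2=28 S3=28 S4=8 blocked=[]
Op 6: conn=27 S1=9 S2=28 S3=28 S4=8 blocked=[]
Op 7: conn=18 S1=9 S2=28 S3=28 S4=-1 blocked=[4]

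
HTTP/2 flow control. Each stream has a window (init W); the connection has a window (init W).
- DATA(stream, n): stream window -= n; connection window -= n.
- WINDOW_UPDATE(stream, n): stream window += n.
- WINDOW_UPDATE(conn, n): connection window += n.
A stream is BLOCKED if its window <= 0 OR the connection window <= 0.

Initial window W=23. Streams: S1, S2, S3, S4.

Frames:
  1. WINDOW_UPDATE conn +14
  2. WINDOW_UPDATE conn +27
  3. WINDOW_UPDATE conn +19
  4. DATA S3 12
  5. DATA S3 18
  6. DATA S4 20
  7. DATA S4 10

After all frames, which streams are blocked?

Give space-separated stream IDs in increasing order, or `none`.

Answer: S3 S4

Derivation:
Op 1: conn=37 S1=23 S2=23 S3=23 S4=23 blocked=[]
Op 2: conn=64 S1=23 S2=23 S3=23 S4=23 blocked=[]
Op 3: conn=83 S1=23 S2=23 S3=23 S4=23 blocked=[]
Op 4: conn=71 S1=23 S2=23 S3=11 S4=23 blocked=[]
Op 5: conn=53 S1=23 S2=23 S3=-7 S4=23 blocked=[3]
Op 6: conn=33 S1=23 S2=23 S3=-7 S4=3 blocked=[3]
Op 7: conn=23 S1=23 S2=23 S3=-7 S4=-7 blocked=[3, 4]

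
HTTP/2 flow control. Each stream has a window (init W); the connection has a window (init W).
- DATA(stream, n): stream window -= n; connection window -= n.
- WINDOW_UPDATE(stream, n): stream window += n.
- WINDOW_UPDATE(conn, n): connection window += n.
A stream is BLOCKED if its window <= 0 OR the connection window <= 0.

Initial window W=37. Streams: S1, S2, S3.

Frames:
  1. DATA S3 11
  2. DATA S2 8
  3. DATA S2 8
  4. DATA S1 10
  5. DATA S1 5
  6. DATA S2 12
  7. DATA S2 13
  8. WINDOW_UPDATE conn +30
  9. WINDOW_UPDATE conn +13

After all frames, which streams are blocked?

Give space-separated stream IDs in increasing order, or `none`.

Op 1: conn=26 S1=37 S2=37 S3=26 blocked=[]
Op 2: conn=18 S1=37 S2=29 S3=26 blocked=[]
Op 3: conn=10 S1=37 S2=21 S3=26 blocked=[]
Op 4: conn=0 S1=27 S2=21 S3=26 blocked=[1, 2, 3]
Op 5: conn=-5 S1=22 S2=21 S3=26 blocked=[1, 2, 3]
Op 6: conn=-17 S1=22 S2=9 S3=26 blocked=[1, 2, 3]
Op 7: conn=-30 S1=22 S2=-4 S3=26 blocked=[1, 2, 3]
Op 8: conn=0 S1=22 S2=-4 S3=26 blocked=[1, 2, 3]
Op 9: conn=13 S1=22 S2=-4 S3=26 blocked=[2]

Answer: S2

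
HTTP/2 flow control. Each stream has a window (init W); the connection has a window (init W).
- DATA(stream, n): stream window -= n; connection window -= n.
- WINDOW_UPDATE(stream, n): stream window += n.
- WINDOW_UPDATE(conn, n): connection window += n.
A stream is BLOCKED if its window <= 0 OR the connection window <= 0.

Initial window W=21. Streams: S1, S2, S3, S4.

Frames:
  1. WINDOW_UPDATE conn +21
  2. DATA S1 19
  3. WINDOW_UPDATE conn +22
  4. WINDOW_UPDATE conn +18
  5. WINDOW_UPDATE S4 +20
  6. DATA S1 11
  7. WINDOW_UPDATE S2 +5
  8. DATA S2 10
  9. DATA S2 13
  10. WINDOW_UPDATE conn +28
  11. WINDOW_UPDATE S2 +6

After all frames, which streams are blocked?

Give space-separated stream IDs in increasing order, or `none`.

Op 1: conn=42 S1=21 S2=21 S3=21 S4=21 blocked=[]
Op 2: conn=23 S1=2 S2=21 S3=21 S4=21 blocked=[]
Op 3: conn=45 S1=2 S2=21 S3=21 S4=21 blocked=[]
Op 4: conn=63 S1=2 S2=21 S3=21 S4=21 blocked=[]
Op 5: conn=63 S1=2 S2=21 S3=21 S4=41 blocked=[]
Op 6: conn=52 S1=-9 S2=21 S3=21 S4=41 blocked=[1]
Op 7: conn=52 S1=-9 S2=26 S3=21 S4=41 blocked=[1]
Op 8: conn=42 S1=-9 S2=16 S3=21 S4=41 blocked=[1]
Op 9: conn=29 S1=-9 S2=3 S3=21 S4=41 blocked=[1]
Op 10: conn=57 S1=-9 S2=3 S3=21 S4=41 blocked=[1]
Op 11: conn=57 S1=-9 S2=9 S3=21 S4=41 blocked=[1]

Answer: S1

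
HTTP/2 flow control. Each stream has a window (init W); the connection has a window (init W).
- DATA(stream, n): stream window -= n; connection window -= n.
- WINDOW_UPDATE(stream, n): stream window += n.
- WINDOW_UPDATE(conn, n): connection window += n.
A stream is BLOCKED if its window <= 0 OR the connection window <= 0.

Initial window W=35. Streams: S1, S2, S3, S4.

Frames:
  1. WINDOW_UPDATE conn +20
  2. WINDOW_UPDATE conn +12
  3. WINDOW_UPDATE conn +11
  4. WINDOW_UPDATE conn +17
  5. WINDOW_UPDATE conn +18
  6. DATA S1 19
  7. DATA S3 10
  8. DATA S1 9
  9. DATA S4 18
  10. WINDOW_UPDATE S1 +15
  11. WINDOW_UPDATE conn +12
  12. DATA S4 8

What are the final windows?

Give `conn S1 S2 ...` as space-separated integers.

Op 1: conn=55 S1=35 S2=35 S3=35 S4=35 blocked=[]
Op 2: conn=67 S1=35 S2=35 S3=35 S4=35 blocked=[]
Op 3: conn=78 S1=35 S2=35 S3=35 S4=35 blocked=[]
Op 4: conn=95 S1=35 S2=35 S3=35 S4=35 blocked=[]
Op 5: conn=113 S1=35 S2=35 S3=35 S4=35 blocked=[]
Op 6: conn=94 S1=16 S2=35 S3=35 S4=35 blocked=[]
Op 7: conn=84 S1=16 S2=35 S3=25 S4=35 blocked=[]
Op 8: conn=75 S1=7 S2=35 S3=25 S4=35 blocked=[]
Op 9: conn=57 S1=7 S2=35 S3=25 S4=17 blocked=[]
Op 10: conn=57 S1=22 S2=35 S3=25 S4=17 blocked=[]
Op 11: conn=69 S1=22 S2=35 S3=25 S4=17 blocked=[]
Op 12: conn=61 S1=22 S2=35 S3=25 S4=9 blocked=[]

Answer: 61 22 35 25 9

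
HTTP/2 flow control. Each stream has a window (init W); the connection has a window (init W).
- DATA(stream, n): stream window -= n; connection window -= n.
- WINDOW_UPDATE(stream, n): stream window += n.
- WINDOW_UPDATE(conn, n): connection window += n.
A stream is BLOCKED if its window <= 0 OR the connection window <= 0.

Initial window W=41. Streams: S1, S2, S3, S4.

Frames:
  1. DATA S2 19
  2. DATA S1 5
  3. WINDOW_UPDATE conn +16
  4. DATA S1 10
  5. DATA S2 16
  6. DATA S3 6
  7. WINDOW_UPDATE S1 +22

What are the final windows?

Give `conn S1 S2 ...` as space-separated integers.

Op 1: conn=22 S1=41 S2=22 S3=41 S4=41 blocked=[]
Op 2: conn=17 S1=36 S2=22 S3=41 S4=41 blocked=[]
Op 3: conn=33 S1=36 S2=22 S3=41 S4=41 blocked=[]
Op 4: conn=23 S1=26 S2=22 S3=41 S4=41 blocked=[]
Op 5: conn=7 S1=26 S2=6 S3=41 S4=41 blocked=[]
Op 6: conn=1 S1=26 S2=6 S3=35 S4=41 blocked=[]
Op 7: conn=1 S1=48 S2=6 S3=35 S4=41 blocked=[]

Answer: 1 48 6 35 41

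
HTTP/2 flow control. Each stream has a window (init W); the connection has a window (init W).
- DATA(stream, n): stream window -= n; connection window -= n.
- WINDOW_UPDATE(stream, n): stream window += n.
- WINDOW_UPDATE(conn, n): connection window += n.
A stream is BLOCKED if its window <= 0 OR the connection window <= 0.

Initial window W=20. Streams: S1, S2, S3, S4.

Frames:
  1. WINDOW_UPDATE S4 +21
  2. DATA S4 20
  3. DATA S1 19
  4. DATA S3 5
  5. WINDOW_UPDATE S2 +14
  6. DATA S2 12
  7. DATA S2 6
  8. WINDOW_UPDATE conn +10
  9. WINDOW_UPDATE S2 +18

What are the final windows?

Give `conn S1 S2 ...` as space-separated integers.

Op 1: conn=20 S1=20 S2=20 S3=20 S4=41 blocked=[]
Op 2: conn=0 S1=20 S2=20 S3=20 S4=21 blocked=[1, 2, 3, 4]
Op 3: conn=-19 S1=1 S2=20 S3=20 S4=21 blocked=[1, 2, 3, 4]
Op 4: conn=-24 S1=1 S2=20 S3=15 S4=21 blocked=[1, 2, 3, 4]
Op 5: conn=-24 S1=1 S2=34 S3=15 S4=21 blocked=[1, 2, 3, 4]
Op 6: conn=-36 S1=1 S2=22 S3=15 S4=21 blocked=[1, 2, 3, 4]
Op 7: conn=-42 S1=1 S2=16 S3=15 S4=21 blocked=[1, 2, 3, 4]
Op 8: conn=-32 S1=1 S2=16 S3=15 S4=21 blocked=[1, 2, 3, 4]
Op 9: conn=-32 S1=1 S2=34 S3=15 S4=21 blocked=[1, 2, 3, 4]

Answer: -32 1 34 15 21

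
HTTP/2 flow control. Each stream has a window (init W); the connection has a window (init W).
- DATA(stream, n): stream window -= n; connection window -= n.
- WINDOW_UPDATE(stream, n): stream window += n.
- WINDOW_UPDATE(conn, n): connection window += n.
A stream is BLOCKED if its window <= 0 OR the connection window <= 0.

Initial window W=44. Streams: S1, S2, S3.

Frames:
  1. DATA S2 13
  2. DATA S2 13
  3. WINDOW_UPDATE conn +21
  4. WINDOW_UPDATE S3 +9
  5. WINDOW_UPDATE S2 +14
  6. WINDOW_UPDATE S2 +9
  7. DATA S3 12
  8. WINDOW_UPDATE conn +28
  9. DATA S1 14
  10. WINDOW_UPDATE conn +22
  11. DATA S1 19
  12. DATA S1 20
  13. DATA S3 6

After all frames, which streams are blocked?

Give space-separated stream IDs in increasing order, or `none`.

Answer: S1

Derivation:
Op 1: conn=31 S1=44 S2=31 S3=44 blocked=[]
Op 2: conn=18 S1=44 S2=18 S3=44 blocked=[]
Op 3: conn=39 S1=44 S2=18 S3=44 blocked=[]
Op 4: conn=39 S1=44 S2=18 S3=53 blocked=[]
Op 5: conn=39 S1=44 S2=32 S3=53 blocked=[]
Op 6: conn=39 S1=44 S2=41 S3=53 blocked=[]
Op 7: conn=27 S1=44 S2=41 S3=41 blocked=[]
Op 8: conn=55 S1=44 S2=41 S3=41 blocked=[]
Op 9: conn=41 S1=30 S2=41 S3=41 blocked=[]
Op 10: conn=63 S1=30 S2=41 S3=41 blocked=[]
Op 11: conn=44 S1=11 S2=41 S3=41 blocked=[]
Op 12: conn=24 S1=-9 S2=41 S3=41 blocked=[1]
Op 13: conn=18 S1=-9 S2=41 S3=35 blocked=[1]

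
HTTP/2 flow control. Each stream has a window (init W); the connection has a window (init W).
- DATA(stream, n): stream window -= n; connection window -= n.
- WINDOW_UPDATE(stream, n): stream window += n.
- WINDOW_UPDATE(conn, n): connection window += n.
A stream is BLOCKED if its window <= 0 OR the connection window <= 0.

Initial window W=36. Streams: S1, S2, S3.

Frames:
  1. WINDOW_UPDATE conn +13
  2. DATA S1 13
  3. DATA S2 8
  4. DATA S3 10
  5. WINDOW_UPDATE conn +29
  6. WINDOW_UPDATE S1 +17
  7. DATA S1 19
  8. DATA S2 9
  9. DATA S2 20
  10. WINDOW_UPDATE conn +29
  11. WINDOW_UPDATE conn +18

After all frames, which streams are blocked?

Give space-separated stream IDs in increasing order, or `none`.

Op 1: conn=49 S1=36 S2=36 S3=36 blocked=[]
Op 2: conn=36 S1=23 S2=36 S3=36 blocked=[]
Op 3: conn=28 S1=23 S2=28 S3=36 blocked=[]
Op 4: conn=18 S1=23 S2=28 S3=26 blocked=[]
Op 5: conn=47 S1=23 S2=28 S3=26 blocked=[]
Op 6: conn=47 S1=40 S2=28 S3=26 blocked=[]
Op 7: conn=28 S1=21 S2=28 S3=26 blocked=[]
Op 8: conn=19 S1=21 S2=19 S3=26 blocked=[]
Op 9: conn=-1 S1=21 S2=-1 S3=26 blocked=[1, 2, 3]
Op 10: conn=28 S1=21 S2=-1 S3=26 blocked=[2]
Op 11: conn=46 S1=21 S2=-1 S3=26 blocked=[2]

Answer: S2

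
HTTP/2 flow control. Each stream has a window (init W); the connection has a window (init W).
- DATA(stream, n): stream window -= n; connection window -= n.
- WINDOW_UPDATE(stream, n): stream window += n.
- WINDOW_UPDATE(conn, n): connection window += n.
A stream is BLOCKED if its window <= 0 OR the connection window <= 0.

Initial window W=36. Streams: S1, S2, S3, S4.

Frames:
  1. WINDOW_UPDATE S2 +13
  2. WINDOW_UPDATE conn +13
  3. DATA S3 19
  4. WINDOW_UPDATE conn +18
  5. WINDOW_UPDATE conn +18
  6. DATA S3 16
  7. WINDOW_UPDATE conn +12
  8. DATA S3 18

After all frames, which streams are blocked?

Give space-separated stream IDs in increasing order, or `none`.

Op 1: conn=36 S1=36 S2=49 S3=36 S4=36 blocked=[]
Op 2: conn=49 S1=36 S2=49 S3=36 S4=36 blocked=[]
Op 3: conn=30 S1=36 S2=49 S3=17 S4=36 blocked=[]
Op 4: conn=48 S1=36 S2=49 S3=17 S4=36 blocked=[]
Op 5: conn=66 S1=36 S2=49 S3=17 S4=36 blocked=[]
Op 6: conn=50 S1=36 S2=49 S3=1 S4=36 blocked=[]
Op 7: conn=62 S1=36 S2=49 S3=1 S4=36 blocked=[]
Op 8: conn=44 S1=36 S2=49 S3=-17 S4=36 blocked=[3]

Answer: S3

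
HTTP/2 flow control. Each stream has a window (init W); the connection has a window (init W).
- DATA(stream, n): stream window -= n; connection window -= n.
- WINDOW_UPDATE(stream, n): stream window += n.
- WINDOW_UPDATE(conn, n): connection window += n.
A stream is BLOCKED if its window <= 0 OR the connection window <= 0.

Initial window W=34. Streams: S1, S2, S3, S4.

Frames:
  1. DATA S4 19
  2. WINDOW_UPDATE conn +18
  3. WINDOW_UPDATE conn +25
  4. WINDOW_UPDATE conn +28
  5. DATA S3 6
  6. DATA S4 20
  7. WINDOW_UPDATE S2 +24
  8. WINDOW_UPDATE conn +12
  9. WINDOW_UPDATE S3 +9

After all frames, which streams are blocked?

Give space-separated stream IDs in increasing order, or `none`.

Answer: S4

Derivation:
Op 1: conn=15 S1=34 S2=34 S3=34 S4=15 blocked=[]
Op 2: conn=33 S1=34 S2=34 S3=34 S4=15 blocked=[]
Op 3: conn=58 S1=34 S2=34 S3=34 S4=15 blocked=[]
Op 4: conn=86 S1=34 S2=34 S3=34 S4=15 blocked=[]
Op 5: conn=80 S1=34 S2=34 S3=28 S4=15 blocked=[]
Op 6: conn=60 S1=34 S2=34 S3=28 S4=-5 blocked=[4]
Op 7: conn=60 S1=34 S2=58 S3=28 S4=-5 blocked=[4]
Op 8: conn=72 S1=34 S2=58 S3=28 S4=-5 blocked=[4]
Op 9: conn=72 S1=34 S2=58 S3=37 S4=-5 blocked=[4]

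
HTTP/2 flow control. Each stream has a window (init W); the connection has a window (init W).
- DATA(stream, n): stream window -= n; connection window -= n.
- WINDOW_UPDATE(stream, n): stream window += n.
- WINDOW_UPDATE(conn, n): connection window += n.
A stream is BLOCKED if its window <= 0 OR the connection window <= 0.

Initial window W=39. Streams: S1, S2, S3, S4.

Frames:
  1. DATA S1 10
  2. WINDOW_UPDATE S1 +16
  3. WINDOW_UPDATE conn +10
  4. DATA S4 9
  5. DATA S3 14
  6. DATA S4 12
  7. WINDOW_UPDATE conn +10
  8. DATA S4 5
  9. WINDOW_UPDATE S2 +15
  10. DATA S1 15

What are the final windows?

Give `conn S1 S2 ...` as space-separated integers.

Answer: -6 30 54 25 13

Derivation:
Op 1: conn=29 S1=29 S2=39 S3=39 S4=39 blocked=[]
Op 2: conn=29 S1=45 S2=39 S3=39 S4=39 blocked=[]
Op 3: conn=39 S1=45 S2=39 S3=39 S4=39 blocked=[]
Op 4: conn=30 S1=45 S2=39 S3=39 S4=30 blocked=[]
Op 5: conn=16 S1=45 S2=39 S3=25 S4=30 blocked=[]
Op 6: conn=4 S1=45 S2=39 S3=25 S4=18 blocked=[]
Op 7: conn=14 S1=45 S2=39 S3=25 S4=18 blocked=[]
Op 8: conn=9 S1=45 S2=39 S3=25 S4=13 blocked=[]
Op 9: conn=9 S1=45 S2=54 S3=25 S4=13 blocked=[]
Op 10: conn=-6 S1=30 S2=54 S3=25 S4=13 blocked=[1, 2, 3, 4]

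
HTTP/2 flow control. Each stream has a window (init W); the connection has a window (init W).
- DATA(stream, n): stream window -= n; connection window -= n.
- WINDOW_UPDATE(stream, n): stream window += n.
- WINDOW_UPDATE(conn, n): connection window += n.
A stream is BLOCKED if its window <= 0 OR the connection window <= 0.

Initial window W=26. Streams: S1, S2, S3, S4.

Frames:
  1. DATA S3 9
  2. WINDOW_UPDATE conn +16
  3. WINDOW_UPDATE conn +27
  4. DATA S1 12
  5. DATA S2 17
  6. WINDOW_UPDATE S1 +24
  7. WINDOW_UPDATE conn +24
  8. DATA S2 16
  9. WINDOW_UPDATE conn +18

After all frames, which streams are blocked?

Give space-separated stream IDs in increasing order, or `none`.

Op 1: conn=17 S1=26 S2=26 S3=17 S4=26 blocked=[]
Op 2: conn=33 S1=26 S2=26 S3=17 S4=26 blocked=[]
Op 3: conn=60 S1=26 S2=26 S3=17 S4=26 blocked=[]
Op 4: conn=48 S1=14 S2=26 S3=17 S4=26 blocked=[]
Op 5: conn=31 S1=14 S2=9 S3=17 S4=26 blocked=[]
Op 6: conn=31 S1=38 S2=9 S3=17 S4=26 blocked=[]
Op 7: conn=55 S1=38 S2=9 S3=17 S4=26 blocked=[]
Op 8: conn=39 S1=38 S2=-7 S3=17 S4=26 blocked=[2]
Op 9: conn=57 S1=38 S2=-7 S3=17 S4=26 blocked=[2]

Answer: S2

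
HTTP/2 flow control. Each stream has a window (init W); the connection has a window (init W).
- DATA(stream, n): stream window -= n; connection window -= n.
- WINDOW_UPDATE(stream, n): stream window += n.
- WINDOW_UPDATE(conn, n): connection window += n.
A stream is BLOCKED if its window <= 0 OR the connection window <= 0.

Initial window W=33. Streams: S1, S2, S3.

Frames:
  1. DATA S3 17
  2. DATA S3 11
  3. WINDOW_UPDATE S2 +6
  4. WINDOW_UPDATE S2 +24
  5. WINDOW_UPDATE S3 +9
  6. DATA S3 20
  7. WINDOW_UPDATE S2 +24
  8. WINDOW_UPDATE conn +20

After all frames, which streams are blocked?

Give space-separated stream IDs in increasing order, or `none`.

Answer: S3

Derivation:
Op 1: conn=16 S1=33 S2=33 S3=16 blocked=[]
Op 2: conn=5 S1=33 S2=33 S3=5 blocked=[]
Op 3: conn=5 S1=33 S2=39 S3=5 blocked=[]
Op 4: conn=5 S1=33 S2=63 S3=5 blocked=[]
Op 5: conn=5 S1=33 S2=63 S3=14 blocked=[]
Op 6: conn=-15 S1=33 S2=63 S3=-6 blocked=[1, 2, 3]
Op 7: conn=-15 S1=33 S2=87 S3=-6 blocked=[1, 2, 3]
Op 8: conn=5 S1=33 S2=87 S3=-6 blocked=[3]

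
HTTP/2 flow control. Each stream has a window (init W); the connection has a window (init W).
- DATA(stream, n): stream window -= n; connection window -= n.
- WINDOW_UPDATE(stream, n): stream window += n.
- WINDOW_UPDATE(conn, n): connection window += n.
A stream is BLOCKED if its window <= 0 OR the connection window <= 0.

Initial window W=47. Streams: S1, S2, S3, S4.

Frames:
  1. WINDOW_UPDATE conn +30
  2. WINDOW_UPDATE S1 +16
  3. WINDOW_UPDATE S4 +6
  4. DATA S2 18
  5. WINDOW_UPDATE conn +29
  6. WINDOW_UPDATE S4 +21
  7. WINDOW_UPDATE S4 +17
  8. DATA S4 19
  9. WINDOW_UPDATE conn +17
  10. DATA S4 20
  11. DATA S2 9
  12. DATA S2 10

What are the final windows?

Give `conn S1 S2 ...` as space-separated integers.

Answer: 47 63 10 47 52

Derivation:
Op 1: conn=77 S1=47 S2=47 S3=47 S4=47 blocked=[]
Op 2: conn=77 S1=63 S2=47 S3=47 S4=47 blocked=[]
Op 3: conn=77 S1=63 S2=47 S3=47 S4=53 blocked=[]
Op 4: conn=59 S1=63 S2=29 S3=47 S4=53 blocked=[]
Op 5: conn=88 S1=63 S2=29 S3=47 S4=53 blocked=[]
Op 6: conn=88 S1=63 S2=29 S3=47 S4=74 blocked=[]
Op 7: conn=88 S1=63 S2=29 S3=47 S4=91 blocked=[]
Op 8: conn=69 S1=63 S2=29 S3=47 S4=72 blocked=[]
Op 9: conn=86 S1=63 S2=29 S3=47 S4=72 blocked=[]
Op 10: conn=66 S1=63 S2=29 S3=47 S4=52 blocked=[]
Op 11: conn=57 S1=63 S2=20 S3=47 S4=52 blocked=[]
Op 12: conn=47 S1=63 S2=10 S3=47 S4=52 blocked=[]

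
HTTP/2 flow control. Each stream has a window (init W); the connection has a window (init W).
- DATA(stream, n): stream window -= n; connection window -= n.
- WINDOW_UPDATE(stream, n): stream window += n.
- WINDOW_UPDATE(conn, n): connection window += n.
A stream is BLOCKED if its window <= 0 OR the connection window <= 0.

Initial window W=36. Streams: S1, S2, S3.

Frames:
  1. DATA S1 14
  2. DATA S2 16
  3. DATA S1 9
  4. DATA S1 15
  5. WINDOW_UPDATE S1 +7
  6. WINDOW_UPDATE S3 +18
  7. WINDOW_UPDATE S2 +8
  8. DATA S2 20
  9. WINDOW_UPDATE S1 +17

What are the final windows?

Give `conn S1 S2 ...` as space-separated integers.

Answer: -38 22 8 54

Derivation:
Op 1: conn=22 S1=22 S2=36 S3=36 blocked=[]
Op 2: conn=6 S1=22 S2=20 S3=36 blocked=[]
Op 3: conn=-3 S1=13 S2=20 S3=36 blocked=[1, 2, 3]
Op 4: conn=-18 S1=-2 S2=20 S3=36 blocked=[1, 2, 3]
Op 5: conn=-18 S1=5 S2=20 S3=36 blocked=[1, 2, 3]
Op 6: conn=-18 S1=5 S2=20 S3=54 blocked=[1, 2, 3]
Op 7: conn=-18 S1=5 S2=28 S3=54 blocked=[1, 2, 3]
Op 8: conn=-38 S1=5 S2=8 S3=54 blocked=[1, 2, 3]
Op 9: conn=-38 S1=22 S2=8 S3=54 blocked=[1, 2, 3]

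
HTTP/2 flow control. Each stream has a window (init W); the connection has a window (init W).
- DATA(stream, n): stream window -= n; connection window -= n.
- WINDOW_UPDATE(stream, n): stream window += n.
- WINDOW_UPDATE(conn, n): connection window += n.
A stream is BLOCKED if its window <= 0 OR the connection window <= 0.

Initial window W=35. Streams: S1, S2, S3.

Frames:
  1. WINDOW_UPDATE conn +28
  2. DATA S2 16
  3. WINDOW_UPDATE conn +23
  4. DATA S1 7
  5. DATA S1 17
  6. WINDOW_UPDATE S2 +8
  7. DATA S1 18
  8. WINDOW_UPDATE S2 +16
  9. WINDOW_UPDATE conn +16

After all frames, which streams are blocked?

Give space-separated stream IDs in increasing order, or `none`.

Op 1: conn=63 S1=35 S2=35 S3=35 blocked=[]
Op 2: conn=47 S1=35 S2=19 S3=35 blocked=[]
Op 3: conn=70 S1=35 S2=19 S3=35 blocked=[]
Op 4: conn=63 S1=28 S2=19 S3=35 blocked=[]
Op 5: conn=46 S1=11 S2=19 S3=35 blocked=[]
Op 6: conn=46 S1=11 S2=27 S3=35 blocked=[]
Op 7: conn=28 S1=-7 S2=27 S3=35 blocked=[1]
Op 8: conn=28 S1=-7 S2=43 S3=35 blocked=[1]
Op 9: conn=44 S1=-7 S2=43 S3=35 blocked=[1]

Answer: S1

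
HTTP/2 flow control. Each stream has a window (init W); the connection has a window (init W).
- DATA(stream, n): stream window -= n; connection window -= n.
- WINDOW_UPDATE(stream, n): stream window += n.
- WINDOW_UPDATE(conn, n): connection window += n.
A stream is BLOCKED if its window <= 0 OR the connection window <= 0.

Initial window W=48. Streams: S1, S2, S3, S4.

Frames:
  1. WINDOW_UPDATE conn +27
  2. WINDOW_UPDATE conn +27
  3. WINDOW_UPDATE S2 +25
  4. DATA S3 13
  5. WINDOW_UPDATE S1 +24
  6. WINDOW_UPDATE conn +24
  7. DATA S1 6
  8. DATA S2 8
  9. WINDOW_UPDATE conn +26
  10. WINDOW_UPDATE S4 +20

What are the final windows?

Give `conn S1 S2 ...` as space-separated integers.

Answer: 125 66 65 35 68

Derivation:
Op 1: conn=75 S1=48 S2=48 S3=48 S4=48 blocked=[]
Op 2: conn=102 S1=48 S2=48 S3=48 S4=48 blocked=[]
Op 3: conn=102 S1=48 S2=73 S3=48 S4=48 blocked=[]
Op 4: conn=89 S1=48 S2=73 S3=35 S4=48 blocked=[]
Op 5: conn=89 S1=72 S2=73 S3=35 S4=48 blocked=[]
Op 6: conn=113 S1=72 S2=73 S3=35 S4=48 blocked=[]
Op 7: conn=107 S1=66 S2=73 S3=35 S4=48 blocked=[]
Op 8: conn=99 S1=66 S2=65 S3=35 S4=48 blocked=[]
Op 9: conn=125 S1=66 S2=65 S3=35 S4=48 blocked=[]
Op 10: conn=125 S1=66 S2=65 S3=35 S4=68 blocked=[]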